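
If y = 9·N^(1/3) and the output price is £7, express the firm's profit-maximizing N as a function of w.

MP_N = (1/3)·9·N^(-2/3) = 3·N^(-2/3).
Setting P·MP_N = w: 21·N^(-2/3) = w.
Solving for N: N^(-2/3) = w/21, so N = (21/w)^(3/2).

N(w) = (21/w)^(3/2)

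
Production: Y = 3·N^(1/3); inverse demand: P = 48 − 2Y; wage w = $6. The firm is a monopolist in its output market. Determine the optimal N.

N* = 8

Marginal revenue from the inverse demand is MR = 48 − 4Y.
The marginal product is MP_N = N^(-2/3).
A monopolist hires until marginal revenue product equals the wage: MR·MP_N = w.
At N, Y = 3·N^(1/3). Substituting and solving: (48 − 12·N^(1/3))·N^(-2/3) = 6 gives N = 8.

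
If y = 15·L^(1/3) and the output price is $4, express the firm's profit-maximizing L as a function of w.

L(w) = (20/w)^(3/2)

MP_L = (1/3)·15·L^(-2/3) = 5·L^(-2/3).
Setting P·MP_L = w: 20·L^(-2/3) = w.
Solving for L: L^(-2/3) = w/20, so L = (20/w)^(3/2).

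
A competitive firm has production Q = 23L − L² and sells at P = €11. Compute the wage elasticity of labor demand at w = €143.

From P·MP_L = w with MP_L = 23 − 2L, labor demand is L(w) = (23 − w/11)/2.
dL/dw = −1/(22) = -1/22.
At w = 143, L = 5, so ε = (dL/dw)·(w/L) = (-1/22)·(143/5) = -1.3.

ε = -1.3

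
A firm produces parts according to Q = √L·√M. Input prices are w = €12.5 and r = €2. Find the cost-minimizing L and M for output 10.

Cost minimization requires the marginal rate of technical substitution to equal the input-price ratio: MP_L/MP_M = w/r.
Here MP_L/MP_M = (1/2)·(M/L)/(1/2) = (M/L). Setting this equal to 12.5/2 = 6.25 gives M = 6.25L.
Substituting into Q = 10: L^(1/2)·(6.25L)^(1/2) = 10.
Solving, L = 4 and M = 25.

L* = 4, M* = 25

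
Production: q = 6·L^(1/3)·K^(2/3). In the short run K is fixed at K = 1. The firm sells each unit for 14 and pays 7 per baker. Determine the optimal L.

With K = 1, MP_L = (1/3)·6·L^(-2/3)·1^(2/3) = 2·L^(-2/3).
Profit maximization for a price taker requires P·MP_L = w: 14·2·L^(-2/3) = 7.
So L^(-2/3) = 0.25, which gives L = 8.

L* = 8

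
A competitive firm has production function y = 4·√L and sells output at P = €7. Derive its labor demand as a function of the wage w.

L(w) = 196/w²

MP_L = (1/2)·4·L^(-1/2) = 2·L^(-1/2).
Setting P·MP_L = w: 14·L^(-1/2) = w.
Solving for L: L^(-1/2) = w/14, so L = (14/w)^(2).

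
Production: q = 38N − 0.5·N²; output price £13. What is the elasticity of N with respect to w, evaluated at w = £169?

From P·MP_N = w with MP_N = 38 − N, labor demand is N(w) = 38 − w/13.
dN/dw = −1/(13) = -1/13.
At w = 169, N = 25, so ε = (dN/dw)·(w/N) = (-1/13)·(169/25) = -0.52.

ε = -0.52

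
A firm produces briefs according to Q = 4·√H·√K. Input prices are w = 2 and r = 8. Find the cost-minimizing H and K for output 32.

Cost minimization requires the marginal rate of technical substitution to equal the input-price ratio: MP_H/MP_K = w/r.
Here MP_H/MP_K = (1/2)·(K/H)/(1/2) = (K/H). Setting this equal to 2/8 = 0.25 gives K = 0.25H.
Substituting into Q = 32: 4·H^(1/2)·(0.25H)^(1/2) = 32.
Solving, H = 16 and K = 4.

H* = 16, K* = 4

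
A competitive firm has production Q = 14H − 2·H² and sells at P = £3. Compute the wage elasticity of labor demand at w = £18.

ε = -0.75

From P·MP_H = w with MP_H = 14 − 4H, labor demand is H(w) = (14 − w/3)/4.
dH/dw = −1/(12) = -1/12.
At w = 18, H = 2, so ε = (dH/dw)·(w/H) = (-1/12)·(18/2) = -0.75.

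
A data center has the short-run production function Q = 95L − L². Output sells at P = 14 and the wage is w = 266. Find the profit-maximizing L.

L* = 38

The marginal product of L is MP_L = 95 − 2L.
A price-taking firm hires until the value of the marginal product equals the wage: P·MP_L = w, so 14·(95 − 2L) = 266.
Then 95 − 2L = 19, giving L = 38.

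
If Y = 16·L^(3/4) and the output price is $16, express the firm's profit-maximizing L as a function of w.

MP_L = (3/4)·16·L^(-1/4) = 12·L^(-1/4).
Setting P·MP_L = w: 192·L^(-1/4) = w.
Solving for L: L^(-1/4) = w/192, so L = (192/w)^(4).

L(w) = (192/w)^(4)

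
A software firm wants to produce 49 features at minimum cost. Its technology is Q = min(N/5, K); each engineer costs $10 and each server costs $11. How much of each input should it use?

N* = 245, K* = 49

With a fixed-proportions technology, the cost-minimizing bundle uses no slack in either input: N/5 = K = Q.
So N = 5·49 = 245 and K = 49.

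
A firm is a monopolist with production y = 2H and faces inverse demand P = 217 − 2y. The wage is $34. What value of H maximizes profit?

Marginal revenue from the inverse demand is MR = 217 − 4y.
The marginal product is MP_H = 2.
A monopolist hires until marginal revenue product equals the wage: MR·MP_H = w.
(217 − 8H)·2 = 34, so H = 25.

H* = 25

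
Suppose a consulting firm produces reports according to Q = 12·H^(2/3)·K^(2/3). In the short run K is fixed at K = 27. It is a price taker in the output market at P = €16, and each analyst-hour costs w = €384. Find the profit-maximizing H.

With K = 27, MP_H = (2/3)·12·H^(-1/3)·27^(2/3) = 72·H^(-1/3).
Profit maximization for a price taker requires P·MP_H = w: 16·72·H^(-1/3) = 384.
So H^(-1/3) = 1/3, which gives H = 27.

H* = 27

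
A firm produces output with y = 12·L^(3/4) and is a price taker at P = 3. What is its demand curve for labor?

L(w) = 531441/w^(4)

MP_L = (3/4)·12·L^(-1/4) = 9·L^(-1/4).
Setting P·MP_L = w: 27·L^(-1/4) = w.
Solving for L: L^(-1/4) = w/27, so L = (27/w)^(4).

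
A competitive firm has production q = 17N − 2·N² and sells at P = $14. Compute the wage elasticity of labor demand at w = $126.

From P·MP_N = w with MP_N = 17 − 4N, labor demand is N(w) = (17 − w/14)/4.
dN/dw = −1/(56) = -1/56.
At w = 126, N = 2, so ε = (dN/dw)·(w/N) = (-1/56)·(126/2) = -1.125.

ε = -1.125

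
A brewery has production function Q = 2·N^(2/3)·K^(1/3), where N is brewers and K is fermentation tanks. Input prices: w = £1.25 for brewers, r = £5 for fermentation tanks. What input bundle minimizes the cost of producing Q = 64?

N* = 64, K* = 8

Cost minimization requires the marginal rate of technical substitution to equal the input-price ratio: MP_N/MP_K = w/r.
Here MP_N/MP_K = (2/3)·(K/N)/(1/3) = 2·(K/N). Setting this equal to 1.25/5 = 0.25 gives K = 0.125N.
Substituting into Q = 64: 2·N^(2/3)·(0.125N)^(1/3) = 64.
Solving, N = 64 and K = 8.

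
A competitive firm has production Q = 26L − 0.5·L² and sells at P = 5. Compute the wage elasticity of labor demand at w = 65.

From P·MP_L = w with MP_L = 26 − L, labor demand is L(w) = 26 − w/5.
dL/dw = −1/(5) = -0.2.
At w = 65, L = 13, so ε = (dL/dw)·(w/L) = (-0.2)·(65/13) = -1.

ε = -1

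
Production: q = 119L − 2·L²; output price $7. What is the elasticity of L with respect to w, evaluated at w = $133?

ε = -0.19

From P·MP_L = w with MP_L = 119 − 4L, labor demand is L(w) = (119 − w/7)/4.
dL/dw = −1/(28) = -1/28.
At w = 133, L = 25, so ε = (dL/dw)·(w/L) = (-1/28)·(133/25) = -0.19.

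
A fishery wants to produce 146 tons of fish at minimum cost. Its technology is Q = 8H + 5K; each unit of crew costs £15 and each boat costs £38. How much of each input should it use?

H* = 18.25, K* = 0

The inputs are perfect substitutes, so the firm uses whichever has the lower cost per unit of output.
Cost per unit of output via H is w/8 = 1.875; via K it is r/5 = 7.6. H is cheaper.
Producing Q = 146 with H alone: H = 18.25, K = 0.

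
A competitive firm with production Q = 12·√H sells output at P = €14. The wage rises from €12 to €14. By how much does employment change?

From P·MP_H = w with MP_H = 6·H^(-1/2), the labor demand is H(w) = (84/w)^(2).
At w = 12: H = 49. At w = 14: H = 36.
ΔH = 36 − 49 = -13.

ΔH = -13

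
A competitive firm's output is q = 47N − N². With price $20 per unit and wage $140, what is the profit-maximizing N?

N* = 20

The marginal product of N is MP_N = 47 − 2N.
A price-taking firm hires until the value of the marginal product equals the wage: P·MP_N = w, so 20·(47 − 2N) = 140.
Then 47 − 2N = 7, giving N = 20.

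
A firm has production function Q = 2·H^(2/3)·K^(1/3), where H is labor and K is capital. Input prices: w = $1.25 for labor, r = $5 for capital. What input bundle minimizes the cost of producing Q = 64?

H* = 64, K* = 8

Cost minimization requires the marginal rate of technical substitution to equal the input-price ratio: MP_H/MP_K = w/r.
Here MP_H/MP_K = (2/3)·(K/H)/(1/3) = 2·(K/H). Setting this equal to 1.25/5 = 0.25 gives K = 0.125H.
Substituting into Q = 64: 2·H^(2/3)·(0.125H)^(1/3) = 64.
Solving, H = 64 and K = 8.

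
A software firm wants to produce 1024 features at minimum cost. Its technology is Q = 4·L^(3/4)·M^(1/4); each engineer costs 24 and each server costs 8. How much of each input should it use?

Cost minimization requires the marginal rate of technical substitution to equal the input-price ratio: MP_L/MP_M = w/r.
Here MP_L/MP_M = (3/4)·(M/L)/(1/4) = 3·(M/L). Setting this equal to 24/8 = 3 gives M = L.
Substituting into Q = 1024: 4·L^(3/4)·(L)^(1/4) = 1024.
Solving, L = 256 and M = 256.

L* = 256, M* = 256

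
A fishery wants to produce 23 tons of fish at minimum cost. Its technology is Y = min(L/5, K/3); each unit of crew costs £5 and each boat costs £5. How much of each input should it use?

With a fixed-proportions technology, the cost-minimizing bundle uses no slack in either input: L/5 = K/3 = Y.
So L = 5·23 = 115 and K = 3·23 = 69.

L* = 115, K* = 69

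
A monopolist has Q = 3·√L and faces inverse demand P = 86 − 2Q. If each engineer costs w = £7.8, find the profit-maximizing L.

L* = 25

Marginal revenue from the inverse demand is MR = 86 − 4Q.
The marginal product is MP_L = 1.5·L^(-1/2).
A monopolist hires until marginal revenue product equals the wage: MR·MP_L = w.
At L, Q = 3·√L. Substituting and solving: (86 − 12·√L)·1.5·L^(-1/2) = 7.8 gives L = 25.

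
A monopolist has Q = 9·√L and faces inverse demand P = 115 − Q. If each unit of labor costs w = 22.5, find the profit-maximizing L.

Marginal revenue from the inverse demand is MR = 115 − 2Q.
The marginal product is MP_L = 4.5·L^(-1/2).
A monopolist hires until marginal revenue product equals the wage: MR·MP_L = w.
At L, Q = 9·√L. Substituting and solving: (115 − 18·√L)·4.5·L^(-1/2) = 22.5 gives L = 25.

L* = 25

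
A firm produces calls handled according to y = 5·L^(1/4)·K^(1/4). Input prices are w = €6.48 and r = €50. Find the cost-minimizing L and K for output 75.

L* = 625, K* = 81

Cost minimization requires the marginal rate of technical substitution to equal the input-price ratio: MP_L/MP_K = w/r.
Here MP_L/MP_K = (1/4)·(K/L)/(1/4) = (K/L). Setting this equal to 6.48/50 = 0.1296 gives K = 0.1296L.
Substituting into y = 75: 5·L^(1/4)·(0.1296L)^(1/4) = 75.
Solving, L = 625 and K = 81.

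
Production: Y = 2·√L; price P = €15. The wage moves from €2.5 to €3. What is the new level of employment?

From P·MP_L = w with MP_L = L^(-1/2), the labor demand is L(w) = (15/w)^(2).
At w = 2.5: L = 36. At w = 3: L = 25.

L* = 25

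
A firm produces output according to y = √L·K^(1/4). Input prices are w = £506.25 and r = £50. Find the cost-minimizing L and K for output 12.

L* = 16, K* = 81

Cost minimization requires the marginal rate of technical substitution to equal the input-price ratio: MP_L/MP_K = w/r.
Here MP_L/MP_K = (1/2)·(K/L)/(1/4) = 2·(K/L). Setting this equal to 506.25/50 = 10.125 gives K = 5.0625L.
Substituting into y = 12: L^(1/2)·(5.0625L)^(1/4) = 12.
Solving, L = 16 and K = 81.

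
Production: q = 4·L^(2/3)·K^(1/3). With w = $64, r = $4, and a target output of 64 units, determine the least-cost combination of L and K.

L* = 8, K* = 64

Cost minimization requires the marginal rate of technical substitution to equal the input-price ratio: MP_L/MP_K = w/r.
Here MP_L/MP_K = (2/3)·(K/L)/(1/3) = 2·(K/L). Setting this equal to 64/4 = 16 gives K = 8L.
Substituting into q = 64: 4·L^(2/3)·(8L)^(1/3) = 64.
Solving, L = 8 and K = 64.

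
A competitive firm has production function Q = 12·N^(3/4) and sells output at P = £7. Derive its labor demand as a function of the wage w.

MP_N = (3/4)·12·N^(-1/4) = 9·N^(-1/4).
Setting P·MP_N = w: 63·N^(-1/4) = w.
Solving for N: N^(-1/4) = w/63, so N = (63/w)^(4).

N(w) = (63/w)^(4)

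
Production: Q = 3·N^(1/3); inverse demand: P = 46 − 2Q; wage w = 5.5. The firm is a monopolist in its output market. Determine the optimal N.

N* = 8

Marginal revenue from the inverse demand is MR = 46 − 4Q.
The marginal product is MP_N = N^(-2/3).
A monopolist hires until marginal revenue product equals the wage: MR·MP_N = w.
At N, Q = 3·N^(1/3). Substituting and solving: (46 − 12·N^(1/3))·N^(-2/3) = 5.5 gives N = 8.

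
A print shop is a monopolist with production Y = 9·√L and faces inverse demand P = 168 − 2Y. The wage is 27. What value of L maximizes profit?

Marginal revenue from the inverse demand is MR = 168 − 4Y.
The marginal product is MP_L = 4.5·L^(-1/2).
A monopolist hires until marginal revenue product equals the wage: MR·MP_L = w.
At L, Y = 9·√L. Substituting and solving: (168 − 36·√L)·4.5·L^(-1/2) = 27 gives L = 16.

L* = 16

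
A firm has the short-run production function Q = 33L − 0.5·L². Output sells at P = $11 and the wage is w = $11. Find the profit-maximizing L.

L* = 32

The marginal product of L is MP_L = 33 − L.
A price-taking firm hires until the value of the marginal product equals the wage: P·MP_L = w, so 11·(33 − L) = 11.
Then 33 − L = 1, giving L = 32.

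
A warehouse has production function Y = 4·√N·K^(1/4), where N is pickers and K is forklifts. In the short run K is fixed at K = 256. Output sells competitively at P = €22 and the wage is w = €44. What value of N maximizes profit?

N* = 16

With K = 256, MP_N = (1/2)·4·N^(-1/2)·256^(1/4) = 8·N^(-1/2).
Profit maximization for a price taker requires P·MP_N = w: 22·8·N^(-1/2) = 44.
So N^(-1/2) = 0.25, which gives N = 16.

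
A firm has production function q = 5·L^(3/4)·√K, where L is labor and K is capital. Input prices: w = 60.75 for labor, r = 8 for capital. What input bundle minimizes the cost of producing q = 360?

Cost minimization requires the marginal rate of technical substitution to equal the input-price ratio: MP_L/MP_K = w/r.
Here MP_L/MP_K = (3/4)·(K/L)/(1/2) = 1.5·(K/L). Setting this equal to 60.75/8 = 7.59375 gives K = 5.0625L.
Substituting into q = 360: 5·L^(3/4)·(5.0625L)^(1/2) = 360.
Solving, L = 16 and K = 81.

L* = 16, K* = 81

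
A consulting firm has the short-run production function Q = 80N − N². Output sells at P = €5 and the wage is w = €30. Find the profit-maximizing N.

N* = 37

The marginal product of N is MP_N = 80 − 2N.
A price-taking firm hires until the value of the marginal product equals the wage: P·MP_N = w, so 5·(80 − 2N) = 30.
Then 80 − 2N = 6, giving N = 37.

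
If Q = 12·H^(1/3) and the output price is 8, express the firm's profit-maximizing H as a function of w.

MP_H = (1/3)·12·H^(-2/3) = 4·H^(-2/3).
Setting P·MP_H = w: 32·H^(-2/3) = w.
Solving for H: H^(-2/3) = w/32, so H = (32/w)^(3/2).

H(w) = (32/w)^(3/2)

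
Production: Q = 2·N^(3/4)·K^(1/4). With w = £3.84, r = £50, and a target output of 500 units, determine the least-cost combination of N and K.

Cost minimization requires the marginal rate of technical substitution to equal the input-price ratio: MP_N/MP_K = w/r.
Here MP_N/MP_K = (3/4)·(K/N)/(1/4) = 3·(K/N). Setting this equal to 3.84/50 = 0.0768 gives K = 0.0256N.
Substituting into Q = 500: 2·N^(3/4)·(0.0256N)^(1/4) = 500.
Solving, N = 625 and K = 16.

N* = 625, K* = 16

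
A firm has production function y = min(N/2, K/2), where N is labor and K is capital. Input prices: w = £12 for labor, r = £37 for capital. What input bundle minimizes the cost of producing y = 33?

With a fixed-proportions technology, the cost-minimizing bundle uses no slack in either input: N/2 = K/2 = y.
So N = 2·33 = 66 and K = 2·33 = 66.

N* = 66, K* = 66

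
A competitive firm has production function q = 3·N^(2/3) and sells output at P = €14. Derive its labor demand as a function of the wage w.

N(w) = 21952/w³

MP_N = (2/3)·3·N^(-1/3) = 2·N^(-1/3).
Setting P·MP_N = w: 28·N^(-1/3) = w.
Solving for N: N^(-1/3) = w/28, so N = (28/w)^(3).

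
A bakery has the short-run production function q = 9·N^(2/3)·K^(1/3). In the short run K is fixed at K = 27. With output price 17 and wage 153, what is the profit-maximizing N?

With K = 27, MP_N = (2/3)·9·N^(-1/3)·27^(1/3) = 18·N^(-1/3).
Profit maximization for a price taker requires P·MP_N = w: 17·18·N^(-1/3) = 153.
So N^(-1/3) = 0.5, which gives N = 8.

N* = 8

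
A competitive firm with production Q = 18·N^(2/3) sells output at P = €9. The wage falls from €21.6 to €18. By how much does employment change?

ΔN = 91

From P·MP_N = w with MP_N = 12·N^(-1/3), the labor demand is N(w) = (108/w)^(3).
At w = 21.6: N = 125. At w = 18: N = 216.
ΔN = 216 − 125 = 91.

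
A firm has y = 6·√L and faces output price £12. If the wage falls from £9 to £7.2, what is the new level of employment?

L* = 25

From P·MP_L = w with MP_L = 3·L^(-1/2), the labor demand is L(w) = (36/w)^(2).
At w = 9: L = 16. At w = 7.2: L = 25.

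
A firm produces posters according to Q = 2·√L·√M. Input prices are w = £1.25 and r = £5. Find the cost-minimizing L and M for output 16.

Cost minimization requires the marginal rate of technical substitution to equal the input-price ratio: MP_L/MP_M = w/r.
Here MP_L/MP_M = (1/2)·(M/L)/(1/2) = (M/L). Setting this equal to 1.25/5 = 0.25 gives M = 0.25L.
Substituting into Q = 16: 2·L^(1/2)·(0.25L)^(1/2) = 16.
Solving, L = 16 and M = 4.

L* = 16, M* = 4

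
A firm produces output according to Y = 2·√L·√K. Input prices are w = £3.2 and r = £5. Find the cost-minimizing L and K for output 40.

Cost minimization requires the marginal rate of technical substitution to equal the input-price ratio: MP_L/MP_K = w/r.
Here MP_L/MP_K = (1/2)·(K/L)/(1/2) = (K/L). Setting this equal to 3.2/5 = 0.64 gives K = 0.64L.
Substituting into Y = 40: 2·L^(1/2)·(0.64L)^(1/2) = 40.
Solving, L = 25 and K = 16.

L* = 25, K* = 16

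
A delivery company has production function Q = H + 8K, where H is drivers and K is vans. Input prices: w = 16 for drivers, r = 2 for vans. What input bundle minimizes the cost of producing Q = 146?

The inputs are perfect substitutes, so the firm uses whichever has the lower cost per unit of output.
Cost per unit of output via H is 16; via K it is 0.25. K is cheaper.
Producing Q = 146 with K alone: H = 0, K = 18.25.

H* = 0, K* = 18.25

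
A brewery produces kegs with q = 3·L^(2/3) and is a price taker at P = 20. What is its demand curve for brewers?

L(w) = 64000/w³

MP_L = (2/3)·3·L^(-1/3) = 2·L^(-1/3).
Setting P·MP_L = w: 40·L^(-1/3) = w.
Solving for L: L^(-1/3) = w/40, so L = (40/w)^(3).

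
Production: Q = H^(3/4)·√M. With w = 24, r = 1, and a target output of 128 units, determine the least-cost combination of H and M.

H* = 16, M* = 256

Cost minimization requires the marginal rate of technical substitution to equal the input-price ratio: MP_H/MP_M = w/r.
Here MP_H/MP_M = (3/4)·(M/H)/(1/2) = 1.5·(M/H). Setting this equal to 24/1 = 24 gives M = 16H.
Substituting into Q = 128: H^(3/4)·(16H)^(1/2) = 128.
Solving, H = 16 and M = 256.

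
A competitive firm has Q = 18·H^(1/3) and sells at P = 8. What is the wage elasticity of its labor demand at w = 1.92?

MP_H = (1/3)·18·H^(-2/3), so P·MP_H = w gives 48·H^(-2/3) = w.
Solving, H(w) = (48/w)^(3/2). This is a constant-elasticity form: H ∝ w^(−3/2), so ε = −3/2.

ε = -1.5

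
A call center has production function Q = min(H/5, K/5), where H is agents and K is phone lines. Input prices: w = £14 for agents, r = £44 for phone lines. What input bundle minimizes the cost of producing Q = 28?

H* = 140, K* = 140

With a fixed-proportions technology, the cost-minimizing bundle uses no slack in either input: H/5 = K/5 = Q.
So H = 5·28 = 140 and K = 5·28 = 140.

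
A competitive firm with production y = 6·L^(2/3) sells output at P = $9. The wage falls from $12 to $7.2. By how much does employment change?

ΔL = 98

From P·MP_L = w with MP_L = 4·L^(-1/3), the labor demand is L(w) = (36/w)^(3).
At w = 12: L = 27. At w = 7.2: L = 125.
ΔL = 125 − 27 = 98.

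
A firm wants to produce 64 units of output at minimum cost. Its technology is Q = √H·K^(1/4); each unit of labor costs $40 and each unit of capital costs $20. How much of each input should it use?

Cost minimization requires the marginal rate of technical substitution to equal the input-price ratio: MP_H/MP_K = w/r.
Here MP_H/MP_K = (1/2)·(K/H)/(1/4) = 2·(K/H). Setting this equal to 40/20 = 2 gives K = H.
Substituting into Q = 64: H^(1/2)·(H)^(1/4) = 64.
Solving, H = 256 and K = 256.

H* = 256, K* = 256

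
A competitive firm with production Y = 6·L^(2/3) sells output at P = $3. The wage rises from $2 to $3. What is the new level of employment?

From P·MP_L = w with MP_L = 4·L^(-1/3), the labor demand is L(w) = (12/w)^(3).
At w = 2: L = 216. At w = 3: L = 64.

L* = 64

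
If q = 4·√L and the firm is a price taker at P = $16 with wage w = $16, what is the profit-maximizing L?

L* = 4

MP_L = (1/2)·4·L^(-1/2) = 2·L^(-1/2).
Profit maximization for a price taker requires P·MP_L = w: 16·2·L^(-1/2) = 16.
So L^(-1/2) = 0.5, which gives L = 4.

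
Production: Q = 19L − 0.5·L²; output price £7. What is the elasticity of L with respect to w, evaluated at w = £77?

ε = -1.375

From P·MP_L = w with MP_L = 19 − L, labor demand is L(w) = 19 − w/7.
dL/dw = −1/(7) = -1/7.
At w = 77, L = 8, so ε = (dL/dw)·(w/L) = (-1/7)·(77/8) = -1.375.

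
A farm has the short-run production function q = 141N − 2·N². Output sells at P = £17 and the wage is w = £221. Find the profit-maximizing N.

The marginal product of N is MP_N = 141 − 4N.
A price-taking firm hires until the value of the marginal product equals the wage: P·MP_N = w, so 17·(141 − 4N) = 221.
Then 141 − 4N = 13, giving N = 32.

N* = 32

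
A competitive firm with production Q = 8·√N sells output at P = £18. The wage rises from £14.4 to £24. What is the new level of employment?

N* = 9

From P·MP_N = w with MP_N = 4·N^(-1/2), the labor demand is N(w) = (72/w)^(2).
At w = 14.4: N = 25. At w = 24: N = 9.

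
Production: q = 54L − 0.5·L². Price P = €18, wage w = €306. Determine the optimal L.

L* = 37

The marginal product of L is MP_L = 54 − L.
A price-taking firm hires until the value of the marginal product equals the wage: P·MP_L = w, so 18·(54 − L) = 306.
Then 54 − L = 17, giving L = 37.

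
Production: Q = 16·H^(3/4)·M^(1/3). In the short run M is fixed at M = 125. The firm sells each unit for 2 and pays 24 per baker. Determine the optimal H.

H* = 625

With M = 125, MP_H = (3/4)·16·H^(-1/4)·125^(1/3) = 60·H^(-1/4).
Profit maximization for a price taker requires P·MP_H = w: 2·60·H^(-1/4) = 24.
So H^(-1/4) = 0.2, which gives H = 625.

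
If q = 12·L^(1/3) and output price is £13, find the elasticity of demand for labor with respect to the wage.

ε = -1.5

MP_L = (1/3)·12·L^(-2/3), so P·MP_L = w gives 52·L^(-2/3) = w.
Solving, L(w) = (52/w)^(3/2). This is a constant-elasticity form: L ∝ w^(−3/2), so ε = −3/2.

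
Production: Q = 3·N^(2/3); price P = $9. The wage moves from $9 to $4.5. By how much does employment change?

ΔN = 56

From P·MP_N = w with MP_N = 2·N^(-1/3), the labor demand is N(w) = (18/w)^(3).
At w = 9: N = 8. At w = 4.5: N = 64.
ΔN = 64 − 8 = 56.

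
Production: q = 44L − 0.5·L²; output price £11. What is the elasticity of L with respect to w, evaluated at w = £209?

From P·MP_L = w with MP_L = 44 − L, labor demand is L(w) = 44 − w/11.
dL/dw = −1/(11) = -1/11.
At w = 209, L = 25, so ε = (dL/dw)·(w/L) = (-1/11)·(209/25) = -0.76.

ε = -0.76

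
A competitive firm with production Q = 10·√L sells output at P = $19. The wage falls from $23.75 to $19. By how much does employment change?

ΔL = 9

From P·MP_L = w with MP_L = 5·L^(-1/2), the labor demand is L(w) = (95/w)^(2).
At w = 23.75: L = 16. At w = 19: L = 25.
ΔL = 25 − 16 = 9.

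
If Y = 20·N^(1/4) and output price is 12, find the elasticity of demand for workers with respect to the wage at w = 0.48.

MP_N = (1/4)·20·N^(-3/4), so P·MP_N = w gives 60·N^(-3/4) = w.
Solving, N(w) = (60/w)^(4/3). This is a constant-elasticity form: N ∝ w^(−4/3), so ε = −4/3.

ε = -4/3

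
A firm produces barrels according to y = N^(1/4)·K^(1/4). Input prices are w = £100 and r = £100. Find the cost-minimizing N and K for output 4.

Cost minimization requires the marginal rate of technical substitution to equal the input-price ratio: MP_N/MP_K = w/r.
Here MP_N/MP_K = (1/4)·(K/N)/(1/4) = (K/N). Setting this equal to 100/100 = 1 gives K = N.
Substituting into y = 4: N^(1/4)·(N)^(1/4) = 4.
Solving, N = 16 and K = 16.

N* = 16, K* = 16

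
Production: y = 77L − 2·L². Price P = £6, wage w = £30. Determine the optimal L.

The marginal product of L is MP_L = 77 − 4L.
A price-taking firm hires until the value of the marginal product equals the wage: P·MP_L = w, so 6·(77 − 4L) = 30.
Then 77 − 4L = 5, giving L = 18.

L* = 18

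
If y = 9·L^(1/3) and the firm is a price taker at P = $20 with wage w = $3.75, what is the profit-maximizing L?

MP_L = (1/3)·9·L^(-2/3) = 3·L^(-2/3).
Profit maximization for a price taker requires P·MP_L = w: 20·3·L^(-2/3) = 3.75.
So L^(-2/3) = 0.0625, which gives L = 64.

L* = 64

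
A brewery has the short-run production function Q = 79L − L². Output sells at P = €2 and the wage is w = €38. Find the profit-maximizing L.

L* = 30

The marginal product of L is MP_L = 79 − 2L.
A price-taking firm hires until the value of the marginal product equals the wage: P·MP_L = w, so 2·(79 − 2L) = 38.
Then 79 − 2L = 19, giving L = 30.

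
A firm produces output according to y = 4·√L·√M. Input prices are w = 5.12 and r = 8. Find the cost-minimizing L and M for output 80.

Cost minimization requires the marginal rate of technical substitution to equal the input-price ratio: MP_L/MP_M = w/r.
Here MP_L/MP_M = (1/2)·(M/L)/(1/2) = (M/L). Setting this equal to 5.12/8 = 0.64 gives M = 0.64L.
Substituting into y = 80: 4·L^(1/2)·(0.64L)^(1/2) = 80.
Solving, L = 25 and M = 16.

L* = 25, M* = 16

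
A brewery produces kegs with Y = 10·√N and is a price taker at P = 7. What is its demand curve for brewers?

MP_N = (1/2)·10·N^(-1/2) = 5·N^(-1/2).
Setting P·MP_N = w: 35·N^(-1/2) = w.
Solving for N: N^(-1/2) = w/35, so N = (35/w)^(2).

N(w) = 1225/w²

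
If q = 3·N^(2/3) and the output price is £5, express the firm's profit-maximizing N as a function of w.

MP_N = (2/3)·3·N^(-1/3) = 2·N^(-1/3).
Setting P·MP_N = w: 10·N^(-1/3) = w.
Solving for N: N^(-1/3) = w/10, so N = (10/w)^(3).

N(w) = 1000/w³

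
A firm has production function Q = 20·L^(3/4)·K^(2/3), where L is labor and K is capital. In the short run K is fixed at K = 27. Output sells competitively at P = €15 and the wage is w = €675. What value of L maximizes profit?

L* = 81

With K = 27, MP_L = (3/4)·20·L^(-1/4)·27^(2/3) = 135·L^(-1/4).
Profit maximization for a price taker requires P·MP_L = w: 15·135·L^(-1/4) = 675.
So L^(-1/4) = 1/3, which gives L = 81.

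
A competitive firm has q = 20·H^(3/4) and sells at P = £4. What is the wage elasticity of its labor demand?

MP_H = (3/4)·20·H^(-1/4), so P·MP_H = w gives 60·H^(-1/4) = w.
Solving, H(w) = (60/w)^(4). This is a constant-elasticity form: H ∝ w^(−4), so ε = −4.

ε = -4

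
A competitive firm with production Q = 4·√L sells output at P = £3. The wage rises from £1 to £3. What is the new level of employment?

L* = 4

From P·MP_L = w with MP_L = 2·L^(-1/2), the labor demand is L(w) = (6/w)^(2).
At w = 1: L = 36. At w = 3: L = 4.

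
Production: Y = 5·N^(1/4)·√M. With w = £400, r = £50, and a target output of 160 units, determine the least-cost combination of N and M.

Cost minimization requires the marginal rate of technical substitution to equal the input-price ratio: MP_N/MP_M = w/r.
Here MP_N/MP_M = (1/4)·(M/N)/(1/2) = 0.5·(M/N). Setting this equal to 400/50 = 8 gives M = 16N.
Substituting into Y = 160: 5·N^(1/4)·(16N)^(1/2) = 160.
Solving, N = 16 and M = 256.

N* = 16, M* = 256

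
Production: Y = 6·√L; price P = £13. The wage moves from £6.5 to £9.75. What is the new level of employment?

From P·MP_L = w with MP_L = 3·L^(-1/2), the labor demand is L(w) = (39/w)^(2).
At w = 6.5: L = 36. At w = 9.75: L = 16.

L* = 16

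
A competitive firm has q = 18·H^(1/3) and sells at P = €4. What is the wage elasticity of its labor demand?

ε = -1.5

MP_H = (1/3)·18·H^(-2/3), so P·MP_H = w gives 24·H^(-2/3) = w.
Solving, H(w) = (24/w)^(3/2). This is a constant-elasticity form: H ∝ w^(−3/2), so ε = −3/2.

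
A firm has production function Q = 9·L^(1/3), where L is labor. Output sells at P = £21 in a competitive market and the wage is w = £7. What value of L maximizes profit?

L* = 27

MP_L = (1/3)·9·L^(-2/3) = 3·L^(-2/3).
Profit maximization for a price taker requires P·MP_L = w: 21·3·L^(-2/3) = 7.
So L^(-2/3) = 1/9, which gives L = 27.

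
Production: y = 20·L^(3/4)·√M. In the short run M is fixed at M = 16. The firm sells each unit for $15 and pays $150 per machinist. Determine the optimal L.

With M = 16, MP_L = (3/4)·20·L^(-1/4)·16^(1/2) = 60·L^(-1/4).
Profit maximization for a price taker requires P·MP_L = w: 15·60·L^(-1/4) = 150.
So L^(-1/4) = 1/6, which gives L = 1296.

L* = 1296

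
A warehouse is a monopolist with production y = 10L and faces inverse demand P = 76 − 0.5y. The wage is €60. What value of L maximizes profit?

L* = 7

Marginal revenue from the inverse demand is MR = 76 − y.
The marginal product is MP_L = 10.
A monopolist hires until marginal revenue product equals the wage: MR·MP_L = w.
(76 − 10L)·10 = 60, so L = 7.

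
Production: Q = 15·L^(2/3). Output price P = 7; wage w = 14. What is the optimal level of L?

MP_L = (2/3)·15·L^(-1/3) = 10·L^(-1/3).
Profit maximization for a price taker requires P·MP_L = w: 7·10·L^(-1/3) = 14.
So L^(-1/3) = 0.2, which gives L = 125.

L* = 125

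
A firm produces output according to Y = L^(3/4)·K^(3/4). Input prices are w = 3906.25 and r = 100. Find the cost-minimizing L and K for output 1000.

L* = 16, K* = 625

Cost minimization requires the marginal rate of technical substitution to equal the input-price ratio: MP_L/MP_K = w/r.
Here MP_L/MP_K = (3/4)·(K/L)/(3/4) = (K/L). Setting this equal to 3906.25/100 = 39.0625 gives K = 39.0625L.
Substituting into Y = 1000: L^(3/4)·(39.0625L)^(3/4) = 1000.
Solving, L = 16 and K = 625.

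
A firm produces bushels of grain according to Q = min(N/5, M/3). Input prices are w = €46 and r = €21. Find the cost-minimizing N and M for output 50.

With a fixed-proportions technology, the cost-minimizing bundle uses no slack in either input: N/5 = M/3 = Q.
So N = 5·50 = 250 and M = 3·50 = 150.

N* = 250, M* = 150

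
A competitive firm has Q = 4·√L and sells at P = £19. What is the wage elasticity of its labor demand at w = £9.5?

MP_L = (1/2)·4·L^(-1/2), so P·MP_L = w gives 38·L^(-1/2) = w.
Solving, L(w) = (38/w)^(2). This is a constant-elasticity form: L ∝ w^(−2), so ε = −2.

ε = -2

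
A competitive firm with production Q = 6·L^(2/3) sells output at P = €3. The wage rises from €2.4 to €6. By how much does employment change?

ΔL = -117

From P·MP_L = w with MP_L = 4·L^(-1/3), the labor demand is L(w) = (12/w)^(3).
At w = 2.4: L = 125. At w = 6: L = 8.
ΔL = 8 − 125 = -117.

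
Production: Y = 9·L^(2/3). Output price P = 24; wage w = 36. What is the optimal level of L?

L* = 64

MP_L = (2/3)·9·L^(-1/3) = 6·L^(-1/3).
Profit maximization for a price taker requires P·MP_L = w: 24·6·L^(-1/3) = 36.
So L^(-1/3) = 0.25, which gives L = 64.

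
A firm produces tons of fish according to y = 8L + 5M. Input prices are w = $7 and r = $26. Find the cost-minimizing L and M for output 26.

The inputs are perfect substitutes, so the firm uses whichever has the lower cost per unit of output.
Cost per unit of output via L is w/8 = 0.875; via M it is r/5 = 5.2. L is cheaper.
Producing y = 26 with L alone: L = 3.25, M = 0.

L* = 3.25, M* = 0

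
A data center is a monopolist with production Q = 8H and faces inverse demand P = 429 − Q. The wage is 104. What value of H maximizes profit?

Marginal revenue from the inverse demand is MR = 429 − 2Q.
The marginal product is MP_H = 8.
A monopolist hires until marginal revenue product equals the wage: MR·MP_H = w.
(429 − 16H)·8 = 104, so H = 26.

H* = 26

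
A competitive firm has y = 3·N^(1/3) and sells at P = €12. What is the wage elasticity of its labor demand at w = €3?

ε = -1.5

MP_N = (1/3)·3·N^(-2/3), so P·MP_N = w gives 12·N^(-2/3) = w.
Solving, N(w) = (12/w)^(3/2). This is a constant-elasticity form: N ∝ w^(−3/2), so ε = −3/2.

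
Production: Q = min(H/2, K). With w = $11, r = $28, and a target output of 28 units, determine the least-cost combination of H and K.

With a fixed-proportions technology, the cost-minimizing bundle uses no slack in either input: H/2 = K = Q.
So H = 2·28 = 56 and K = 28.

H* = 56, K* = 28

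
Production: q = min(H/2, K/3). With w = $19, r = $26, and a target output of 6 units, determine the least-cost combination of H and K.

With a fixed-proportions technology, the cost-minimizing bundle uses no slack in either input: H/2 = K/3 = q.
So H = 2·6 = 12 and K = 3·6 = 18.

H* = 12, K* = 18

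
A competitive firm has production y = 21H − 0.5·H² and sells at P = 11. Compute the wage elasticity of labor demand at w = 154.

ε = -2

From P·MP_H = w with MP_H = 21 − H, labor demand is H(w) = 21 − w/11.
dH/dw = −1/(11) = -1/11.
At w = 154, H = 7, so ε = (dH/dw)·(w/H) = (-1/11)·(154/7) = -2.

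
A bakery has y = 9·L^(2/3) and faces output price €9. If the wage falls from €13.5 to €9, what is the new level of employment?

From P·MP_L = w with MP_L = 6·L^(-1/3), the labor demand is L(w) = (54/w)^(3).
At w = 13.5: L = 64. At w = 9: L = 216.

L* = 216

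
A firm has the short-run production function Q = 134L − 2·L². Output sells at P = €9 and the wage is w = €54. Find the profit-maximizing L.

The marginal product of L is MP_L = 134 − 4L.
A price-taking firm hires until the value of the marginal product equals the wage: P·MP_L = w, so 9·(134 − 4L) = 54.
Then 134 − 4L = 6, giving L = 32.

L* = 32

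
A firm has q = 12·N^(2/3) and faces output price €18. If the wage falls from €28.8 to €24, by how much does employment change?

From P·MP_N = w with MP_N = 8·N^(-1/3), the labor demand is N(w) = (144/w)^(3).
At w = 28.8: N = 125. At w = 24: N = 216.
ΔN = 216 − 125 = 91.

ΔN = 91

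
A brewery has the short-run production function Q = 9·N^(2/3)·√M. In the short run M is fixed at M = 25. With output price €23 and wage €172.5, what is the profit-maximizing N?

With M = 25, MP_N = (2/3)·9·N^(-1/3)·25^(1/2) = 30·N^(-1/3).
Profit maximization for a price taker requires P·MP_N = w: 23·30·N^(-1/3) = 172.5.
So N^(-1/3) = 0.25, which gives N = 64.

N* = 64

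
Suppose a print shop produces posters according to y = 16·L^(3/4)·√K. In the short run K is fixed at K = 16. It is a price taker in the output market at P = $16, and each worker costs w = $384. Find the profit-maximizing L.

L* = 16

With K = 16, MP_L = (3/4)·16·L^(-1/4)·16^(1/2) = 48·L^(-1/4).
Profit maximization for a price taker requires P·MP_L = w: 16·48·L^(-1/4) = 384.
So L^(-1/4) = 0.5, which gives L = 16.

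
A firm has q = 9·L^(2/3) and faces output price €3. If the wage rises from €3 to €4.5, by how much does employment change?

From P·MP_L = w with MP_L = 6·L^(-1/3), the labor demand is L(w) = (18/w)^(3).
At w = 3: L = 216. At w = 4.5: L = 64.
ΔL = 64 − 216 = -152.

ΔL = -152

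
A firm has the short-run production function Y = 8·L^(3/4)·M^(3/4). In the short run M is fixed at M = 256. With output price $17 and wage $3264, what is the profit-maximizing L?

With M = 256, MP_L = (3/4)·8·L^(-1/4)·256^(3/4) = 384·L^(-1/4).
Profit maximization for a price taker requires P·MP_L = w: 17·384·L^(-1/4) = 3264.
So L^(-1/4) = 0.5, which gives L = 16.

L* = 16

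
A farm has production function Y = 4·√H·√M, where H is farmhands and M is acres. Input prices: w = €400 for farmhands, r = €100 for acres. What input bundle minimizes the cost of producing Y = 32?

Cost minimization requires the marginal rate of technical substitution to equal the input-price ratio: MP_H/MP_M = w/r.
Here MP_H/MP_M = (1/2)·(M/H)/(1/2) = (M/H). Setting this equal to 400/100 = 4 gives M = 4H.
Substituting into Y = 32: 4·H^(1/2)·(4H)^(1/2) = 32.
Solving, H = 4 and M = 16.

H* = 4, M* = 16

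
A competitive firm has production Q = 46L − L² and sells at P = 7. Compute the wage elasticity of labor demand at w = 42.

From P·MP_L = w with MP_L = 46 − 2L, labor demand is L(w) = (46 − w/7)/2.
dL/dw = −1/(14) = -1/14.
At w = 42, L = 20, so ε = (dL/dw)·(w/L) = (-1/14)·(42/20) = -0.15.

ε = -0.15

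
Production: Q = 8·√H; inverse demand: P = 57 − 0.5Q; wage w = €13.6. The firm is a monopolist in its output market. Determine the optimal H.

Marginal revenue from the inverse demand is MR = 57 − Q.
The marginal product is MP_H = 4·H^(-1/2).
A monopolist hires until marginal revenue product equals the wage: MR·MP_H = w.
At H, Q = 8·√H. Substituting and solving: (57 − 8·√H)·4·H^(-1/2) = 13.6 gives H = 25.

H* = 25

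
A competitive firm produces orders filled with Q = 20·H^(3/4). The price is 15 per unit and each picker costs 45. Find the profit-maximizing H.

MP_H = (3/4)·20·H^(-1/4) = 15·H^(-1/4).
Profit maximization for a price taker requires P·MP_H = w: 15·15·H^(-1/4) = 45.
So H^(-1/4) = 0.2, which gives H = 625.

H* = 625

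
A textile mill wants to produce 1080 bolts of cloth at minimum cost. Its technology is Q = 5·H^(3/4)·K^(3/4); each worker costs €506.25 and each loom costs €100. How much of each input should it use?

H* = 16, K* = 81

Cost minimization requires the marginal rate of technical substitution to equal the input-price ratio: MP_H/MP_K = w/r.
Here MP_H/MP_K = (3/4)·(K/H)/(3/4) = (K/H). Setting this equal to 506.25/100 = 5.0625 gives K = 5.0625H.
Substituting into Q = 1080: 5·H^(3/4)·(5.0625H)^(3/4) = 1080.
Solving, H = 16 and K = 81.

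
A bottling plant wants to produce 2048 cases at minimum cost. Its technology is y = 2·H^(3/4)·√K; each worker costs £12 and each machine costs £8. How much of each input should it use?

H* = 256, K* = 256

Cost minimization requires the marginal rate of technical substitution to equal the input-price ratio: MP_H/MP_K = w/r.
Here MP_H/MP_K = (3/4)·(K/H)/(1/2) = 1.5·(K/H). Setting this equal to 12/8 = 1.5 gives K = H.
Substituting into y = 2048: 2·H^(3/4)·(H)^(1/2) = 2048.
Solving, H = 256 and K = 256.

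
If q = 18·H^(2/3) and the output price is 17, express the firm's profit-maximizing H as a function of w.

MP_H = (2/3)·18·H^(-1/3) = 12·H^(-1/3).
Setting P·MP_H = w: 204·H^(-1/3) = w.
Solving for H: H^(-1/3) = w/204, so H = (204/w)^(3).

H(w) = 8489664/w³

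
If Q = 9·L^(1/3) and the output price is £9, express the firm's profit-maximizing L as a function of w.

MP_L = (1/3)·9·L^(-2/3) = 3·L^(-2/3).
Setting P·MP_L = w: 27·L^(-2/3) = w.
Solving for L: L^(-2/3) = w/27, so L = (27/w)^(3/2).

L(w) = (27/w)^(3/2)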